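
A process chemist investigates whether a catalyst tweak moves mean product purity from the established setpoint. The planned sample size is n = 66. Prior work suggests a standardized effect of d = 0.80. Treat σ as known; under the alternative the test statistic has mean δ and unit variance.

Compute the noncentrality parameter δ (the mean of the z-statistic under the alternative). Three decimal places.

δ ≈ 6.499

δ = d·√n = 0.80 × √66 = 6.4992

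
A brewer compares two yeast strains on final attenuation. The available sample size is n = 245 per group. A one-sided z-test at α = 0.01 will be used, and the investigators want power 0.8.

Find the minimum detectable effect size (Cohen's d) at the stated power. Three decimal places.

d ≈ 0.286

Required noncentrality: δ = z_{0.01} + z_{0.20} = 2.326 + 0.842 = 3.168.
δ = d·√(n/2) ⇒ d = δ/√(n/2) = 3.168/√(245/2) = 0.2862.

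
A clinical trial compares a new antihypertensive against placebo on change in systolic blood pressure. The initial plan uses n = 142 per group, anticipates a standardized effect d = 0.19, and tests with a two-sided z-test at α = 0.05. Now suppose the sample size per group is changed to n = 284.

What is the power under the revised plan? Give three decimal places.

With n = 284 per group: δ = d·√(n/2) = 0.19 × √(284/2) = 2.2641. Critical value z_{0.025} = 1.960.
Revised power = Φ(δ − 1.960) + Φ(−δ − 1.960) = Φ(0.304) + Φ(-4.224) = 0.6195 + 0.0000 = 0.6195.

Power ≈ 0.620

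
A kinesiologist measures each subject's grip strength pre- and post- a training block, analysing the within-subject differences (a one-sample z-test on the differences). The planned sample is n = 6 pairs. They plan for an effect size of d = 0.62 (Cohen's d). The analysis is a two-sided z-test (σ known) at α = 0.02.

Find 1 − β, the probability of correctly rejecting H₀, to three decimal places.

Noncentrality parameter: δ = d·√n = 0.62 × √6 = 1.5187
Two-sided α = 0.02 → critical value z_{0.01} = 2.326.
Power = Φ(δ − 2.326) + Φ(−δ − 2.326) = Φ(-0.808) + Φ(-3.845) = 0.2096 + 0.0001 = 0.2097.

Power ≈ 0.210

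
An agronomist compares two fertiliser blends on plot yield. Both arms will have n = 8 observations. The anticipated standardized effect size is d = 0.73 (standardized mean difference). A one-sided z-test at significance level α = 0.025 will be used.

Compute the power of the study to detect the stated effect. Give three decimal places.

Noncentrality parameter: δ = d·√(n/2) = 0.73 × √(8/2) = 1.4600
One-sided α = 0.025 → critical value z_{0.025} = 1.960.
Power = Φ(δ − 1.960) = Φ(-0.500) = 0.3086.

Power ≈ 0.309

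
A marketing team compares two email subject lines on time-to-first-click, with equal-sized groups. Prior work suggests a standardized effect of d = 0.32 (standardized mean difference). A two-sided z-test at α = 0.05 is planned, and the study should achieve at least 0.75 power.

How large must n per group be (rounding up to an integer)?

n = 136 per group

For power 0.75 need Φ(δ − z_{0.025}) = 0.75, so δ = z_{0.025} + z_{0.25} = 1.960 + 0.674 = 2.634.
(Ignoring the negligible lower-tail rejection probability gives the usual closed-form inversion.)
δ = d·√(n/2) ⇒ n = 2(δ/d)² = 2 × (2.634 / 0.32)² = 135.55.
Rounding up, n = 136 per group.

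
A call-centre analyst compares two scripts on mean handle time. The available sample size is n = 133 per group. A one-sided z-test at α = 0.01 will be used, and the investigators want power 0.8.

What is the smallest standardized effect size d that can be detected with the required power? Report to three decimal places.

d ≈ 0.388

Required noncentrality: δ = z_{0.01} + z_{0.20} = 2.326 + 0.842 = 3.168.
δ = d·√(n/2) ⇒ d = δ/√(n/2) = 3.168/√(133/2) = 0.3885.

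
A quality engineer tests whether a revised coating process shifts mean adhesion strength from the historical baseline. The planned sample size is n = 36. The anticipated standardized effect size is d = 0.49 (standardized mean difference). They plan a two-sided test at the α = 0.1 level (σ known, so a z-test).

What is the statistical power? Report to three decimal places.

Noncentrality parameter: δ = d·√n = 0.49 × √36 = 2.9400
Critical value for a two-sided test at α = 0.1: z_{α/2} = 1.645.
Power = Φ(δ − 1.645) + Φ(−δ − 1.645) = Φ(1.295) + Φ(-4.585) = 0.9024 + 0.0000 = 0.9024.

Power ≈ 0.902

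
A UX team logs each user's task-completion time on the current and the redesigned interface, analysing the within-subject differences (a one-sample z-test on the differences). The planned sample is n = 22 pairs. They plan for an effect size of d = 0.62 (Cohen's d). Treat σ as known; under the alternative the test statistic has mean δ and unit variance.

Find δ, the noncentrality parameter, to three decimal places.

δ ≈ 2.908

δ = d·√n = 0.62 × √22 = 2.9081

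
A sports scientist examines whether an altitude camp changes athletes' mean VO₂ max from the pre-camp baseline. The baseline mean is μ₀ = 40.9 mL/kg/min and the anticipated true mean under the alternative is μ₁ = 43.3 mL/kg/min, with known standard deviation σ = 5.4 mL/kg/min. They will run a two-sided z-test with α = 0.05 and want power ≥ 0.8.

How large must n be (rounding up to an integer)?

n = 40

Standardized effect: d = |μ₁ − μ₀| / σ = |43.3 − 40.9| / 5.4 = 0.4444
For power 0.8 need Φ(δ − z_{0.025}) = 0.8, so δ = z_{0.025} + z_{0.20} = 1.960 + 0.842 = 2.802.
(The Φ(−δ − z_{α/2}) term is vanishingly small for δ > 0 and is dropped in the standard sample-size formula.)
δ = d·√n ⇒ n = (δ/d)² = (2.802 / 0.4444)² = 39.73.
Round up to the next whole unit.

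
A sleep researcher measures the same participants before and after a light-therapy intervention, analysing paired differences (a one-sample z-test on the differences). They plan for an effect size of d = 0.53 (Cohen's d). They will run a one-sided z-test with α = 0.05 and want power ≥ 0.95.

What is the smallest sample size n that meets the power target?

For power 0.95 need Φ(δ − z_{0.05}) = 0.95, so δ = z_{0.05} + z_{0.05} = 1.645 + 1.645 = 3.290.
δ = d·√n ⇒ n = (δ/d)² = (3.290 / 0.53)² = 38.53.
Round up to the next whole unit.

n = 39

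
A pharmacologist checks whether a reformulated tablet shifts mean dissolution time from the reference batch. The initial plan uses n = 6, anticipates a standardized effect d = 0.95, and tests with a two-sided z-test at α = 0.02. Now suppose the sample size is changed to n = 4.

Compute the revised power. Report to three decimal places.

Power ≈ 0.335

With n = 4: δ = d·√n = 0.95 × √4 = 1.9000. Critical value z_{0.01} = 2.326.
Revised power = Φ(δ − 2.326) + Φ(−δ − 2.326) = Φ(-0.426) + Φ(-4.226) = 0.3349 + 0.0000 = 0.3349.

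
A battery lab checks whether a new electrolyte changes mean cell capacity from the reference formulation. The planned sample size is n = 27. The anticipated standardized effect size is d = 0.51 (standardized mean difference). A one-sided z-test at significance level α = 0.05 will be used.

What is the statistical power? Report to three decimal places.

Noncentrality parameter: δ = d·√n = 0.51 × √27 = 2.6500
Critical value for a one-sided test at α = 0.05: z_α = 1.645.
Power = Φ(δ − 1.645) = Φ(1.005) = 0.8426.

Power ≈ 0.843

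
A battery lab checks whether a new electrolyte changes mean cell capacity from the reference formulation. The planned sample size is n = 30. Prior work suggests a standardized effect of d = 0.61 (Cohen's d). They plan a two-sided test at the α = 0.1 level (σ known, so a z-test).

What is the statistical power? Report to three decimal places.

Noncentrality parameter: δ = d·√n = 0.61 × √30 = 3.3411
Critical value for a two-sided test at α = 0.1: z_{α/2} = 1.645.
Power = Φ(δ − 1.645) + Φ(−δ − 1.645) = Φ(1.696) + Φ(-4.986) = 0.9551 + 0.0000 = 0.9551.

Power ≈ 0.955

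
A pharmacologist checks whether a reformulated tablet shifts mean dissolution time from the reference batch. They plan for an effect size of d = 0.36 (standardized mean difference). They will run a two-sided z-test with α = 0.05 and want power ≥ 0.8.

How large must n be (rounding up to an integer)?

Set Φ(δ − 1.960) = 0.8; then δ − 1.960 = Φ⁻¹(0.8) = 0.842, giving δ = 2.802.
(The Φ(−δ − z_{α/2}) term is vanishingly small for δ > 0 and is dropped in the standard sample-size formula.)
δ = d·√n ⇒ n = (δ/d)² = (2.802 / 0.36)² = 60.56.
Round up to the next whole unit.

n = 61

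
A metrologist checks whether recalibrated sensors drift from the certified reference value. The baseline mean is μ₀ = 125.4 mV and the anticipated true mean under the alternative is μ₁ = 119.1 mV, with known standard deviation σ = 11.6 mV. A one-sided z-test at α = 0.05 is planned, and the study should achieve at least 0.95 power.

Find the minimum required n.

n = 37

Standardized effect: d = |μ₁ − μ₀| / σ = |119.1 − 125.4| / 11.6 = 0.5431
For power 0.95 need Φ(δ − z_{0.05}) = 0.95, so δ = z_{0.05} + z_{0.05} = 1.645 + 1.645 = 3.290.
δ = d·√n ⇒ n = (δ/d)² = (3.290 / 0.5431)² = 36.69.
Rounding up, n = 37.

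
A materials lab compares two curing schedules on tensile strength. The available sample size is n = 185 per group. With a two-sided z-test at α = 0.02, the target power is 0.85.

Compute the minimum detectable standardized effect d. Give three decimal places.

Required noncentrality: δ = z_{0.01} + z_{0.15} = 2.326 + 1.036 = 3.363.
(Lower-tail contribution to power is negligible for δ > 0.)
δ = d·√(n/2) ⇒ d = δ/√(n/2) = 3.363/√(185/2) = 0.3496.

d ≈ 0.350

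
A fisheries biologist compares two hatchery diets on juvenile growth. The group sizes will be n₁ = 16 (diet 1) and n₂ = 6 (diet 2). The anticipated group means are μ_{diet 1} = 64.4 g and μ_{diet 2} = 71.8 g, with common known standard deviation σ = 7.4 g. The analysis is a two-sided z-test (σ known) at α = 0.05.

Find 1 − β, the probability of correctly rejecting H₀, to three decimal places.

Standardized effect: d = |μ_{diet 1} − μ_{diet 2}| / σ = |64.4 − 71.8| / 7.4 = 1.0000
Noncentrality parameter: δ = d / √(1/n₁ + 1/n₂) = 1.0000 / √(1/16 + 1/6) = 2.0889
Two-sided α = 0.05 → critical value z_{0.025} = 1.960.
Power = Φ(δ − 1.960) + Φ(−δ − 1.960) = Φ(0.129) + Φ(-4.049) = 0.5513 + 0.0000 = 0.5513.

Power ≈ 0.551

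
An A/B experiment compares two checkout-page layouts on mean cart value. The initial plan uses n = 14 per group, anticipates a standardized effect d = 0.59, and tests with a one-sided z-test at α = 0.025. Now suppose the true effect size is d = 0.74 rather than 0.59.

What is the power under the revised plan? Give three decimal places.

With d = 0.74: δ = d·√(n/2) = 0.74 × √(14/2) = 1.9579. Critical value z_{0.025} = 1.960.
Revised power = Φ(δ − 1.960) = Φ(-0.002) = 0.4992.

Power ≈ 0.499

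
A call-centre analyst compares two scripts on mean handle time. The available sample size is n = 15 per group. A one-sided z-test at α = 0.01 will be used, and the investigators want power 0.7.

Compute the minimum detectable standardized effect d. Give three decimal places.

d ≈ 1.041

Need Φ(δ − 2.326) = 0.7, so δ = 2.326 + 0.524 = 2.851.
δ = d·√(n/2) ⇒ d = δ/√(n/2) = 2.851/√(15/2) = 1.0409.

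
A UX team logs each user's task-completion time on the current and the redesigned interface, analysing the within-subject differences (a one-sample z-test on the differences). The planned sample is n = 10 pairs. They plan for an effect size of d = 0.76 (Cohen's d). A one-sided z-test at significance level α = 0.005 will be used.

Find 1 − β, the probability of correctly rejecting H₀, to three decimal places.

Power ≈ 0.432

Noncentrality parameter: δ = d·√n = 0.76 × √10 = 2.4033
One-sided α = 0.005 → critical value z_{0.005} = 2.576.
Power = Φ(δ − 2.576) = Φ(-0.172) = 0.4315.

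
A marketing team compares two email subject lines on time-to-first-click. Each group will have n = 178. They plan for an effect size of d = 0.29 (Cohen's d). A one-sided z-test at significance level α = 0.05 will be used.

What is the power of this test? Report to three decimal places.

Noncentrality parameter: δ = d·√(n/2) = 0.29 × √(178/2) = 2.7359
One-sided α = 0.05 → critical value z_{0.05} = 1.645.
Power = Φ(δ − 1.645) = Φ(1.091) = 0.8624.

Power ≈ 0.862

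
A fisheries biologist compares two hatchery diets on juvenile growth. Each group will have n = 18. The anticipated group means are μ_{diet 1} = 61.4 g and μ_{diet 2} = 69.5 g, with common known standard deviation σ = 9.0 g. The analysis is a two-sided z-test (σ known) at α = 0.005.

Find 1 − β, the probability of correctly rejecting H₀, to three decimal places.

Power ≈ 0.457

Standardized effect: d = |μ_{diet 1} − μ_{diet 2}| / σ = |61.4 − 69.5| / 9.0 = 0.9000
Noncentrality parameter: δ = d·√(n/2) = 0.9000 × √(18/2) = 2.7000
Two-sided α = 0.005 → critical value z_{0.0025} = 2.807.
Power = Φ(δ − 2.807) + Φ(−δ − 2.807) = Φ(-0.107) + Φ(-5.507) = 0.4574 + 0.0000 = 0.4574.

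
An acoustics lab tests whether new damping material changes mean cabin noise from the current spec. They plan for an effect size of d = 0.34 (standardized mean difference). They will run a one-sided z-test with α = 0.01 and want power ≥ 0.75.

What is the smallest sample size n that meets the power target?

n = 78

Set Φ(δ − 2.326) = 0.75; then δ − 2.326 = Φ⁻¹(0.75) = 0.674, giving δ = 3.001.
δ = d·√n ⇒ n = (δ/d)² = (3.001 / 0.34)² = 77.90.
Round up to the next whole unit.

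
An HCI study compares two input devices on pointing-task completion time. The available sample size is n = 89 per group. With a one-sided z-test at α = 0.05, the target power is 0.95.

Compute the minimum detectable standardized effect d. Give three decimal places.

d ≈ 0.493

Required noncentrality: δ = z_{0.05} + z_{0.05} = 1.645 + 1.645 = 3.290.
δ = d·√(n/2) ⇒ d = δ/√(n/2) = 3.290/√(89/2) = 0.4931.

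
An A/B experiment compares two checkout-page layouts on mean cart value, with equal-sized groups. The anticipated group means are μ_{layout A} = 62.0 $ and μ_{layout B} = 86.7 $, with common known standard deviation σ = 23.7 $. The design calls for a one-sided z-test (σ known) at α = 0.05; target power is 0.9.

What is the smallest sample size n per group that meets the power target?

Standardized effect: d = |μ_{layout A} − μ_{layout B}| / σ = |62.0 − 86.7| / 23.7 = 1.0422
Set Φ(δ − 1.645) = 0.9; then δ − 1.645 = Φ⁻¹(0.9) = 1.282, giving δ = 2.926.
δ = d·√(n/2) ⇒ n = 2(δ/d)² = 2 × (2.926 / 1.0422)² = 15.77.
Rounding up, n = 16 per group.

n = 16 per group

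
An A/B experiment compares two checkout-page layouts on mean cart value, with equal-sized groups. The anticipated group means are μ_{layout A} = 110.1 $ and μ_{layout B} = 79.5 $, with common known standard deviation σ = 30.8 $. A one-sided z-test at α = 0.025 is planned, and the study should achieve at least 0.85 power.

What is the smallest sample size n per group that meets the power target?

n = 19 per group

Standardized effect: d = |μ_{layout A} − μ_{layout B}| / σ = |110.1 − 79.5| / 30.8 = 0.9935
For power 0.85 need Φ(δ − z_{0.025}) = 0.85, so δ = z_{0.025} + z_{0.15} = 1.960 + 1.036 = 2.996.
δ = d·√(n/2) ⇒ n = 2(δ/d)² = 2 × (2.996 / 0.9935)² = 18.19.
Rounding up, n = 19 per group.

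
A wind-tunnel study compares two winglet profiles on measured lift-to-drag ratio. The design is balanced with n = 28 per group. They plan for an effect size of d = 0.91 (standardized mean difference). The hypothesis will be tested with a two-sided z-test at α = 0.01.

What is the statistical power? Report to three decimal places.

Power ≈ 0.796

Noncentrality parameter: δ = d·√(n/2) = 0.91 × √(28/2) = 3.4049
Critical value for a two-sided test at α = 0.01: z_{α/2} = 2.576.
Power = Φ(δ − 2.576) + Φ(−δ − 2.576) = Φ(0.829) + Φ(-5.981) = 0.7965 + 0.0000 = 0.7965.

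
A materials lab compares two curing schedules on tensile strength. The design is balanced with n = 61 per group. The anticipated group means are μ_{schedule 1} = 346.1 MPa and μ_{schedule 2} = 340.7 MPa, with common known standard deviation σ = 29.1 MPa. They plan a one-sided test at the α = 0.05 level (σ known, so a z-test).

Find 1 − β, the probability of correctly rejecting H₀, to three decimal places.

Power ≈ 0.268

Standardized effect: d = |μ_{schedule 1} − μ_{schedule 2}| / σ = |346.1 − 340.7| / 29.1 = 0.1856
Noncentrality parameter: δ = d·√(n/2) = 0.1856 × √(61/2) = 1.0248
One-sided α = 0.05 → critical value z_{0.05} = 1.645.
Power = Φ(δ − 1.645) = Φ(-0.620) = 0.2676.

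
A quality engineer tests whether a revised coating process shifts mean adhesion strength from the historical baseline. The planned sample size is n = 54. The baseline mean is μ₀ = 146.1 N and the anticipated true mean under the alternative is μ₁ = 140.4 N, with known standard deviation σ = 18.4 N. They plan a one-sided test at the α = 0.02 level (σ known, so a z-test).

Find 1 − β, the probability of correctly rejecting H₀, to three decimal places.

Standardized effect: d = |μ₁ − μ₀| / σ = |140.4 − 146.1| / 18.4 = 0.3098
Noncentrality parameter: δ = d·√n = 0.3098 × √54 = 2.2764
Critical value for a one-sided test at α = 0.02: z_α = 2.054.
Power = Φ(δ − 2.054) = Φ(0.223) = 0.5881.

Power ≈ 0.588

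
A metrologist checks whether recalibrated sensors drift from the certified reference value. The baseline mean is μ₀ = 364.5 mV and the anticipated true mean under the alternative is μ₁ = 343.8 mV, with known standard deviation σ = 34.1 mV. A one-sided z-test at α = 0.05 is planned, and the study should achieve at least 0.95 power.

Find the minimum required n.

n = 30

Standardized effect: d = |μ₁ − μ₀| / σ = |343.8 − 364.5| / 34.1 = 0.6070
For power 0.95 need Φ(δ − z_{0.05}) = 0.95, so δ = z_{0.05} + z_{0.05} = 1.645 + 1.645 = 3.290.
δ = d·√n ⇒ n = (δ/d)² = (3.290 / 0.6070)² = 29.37.
Rounding up, n = 30.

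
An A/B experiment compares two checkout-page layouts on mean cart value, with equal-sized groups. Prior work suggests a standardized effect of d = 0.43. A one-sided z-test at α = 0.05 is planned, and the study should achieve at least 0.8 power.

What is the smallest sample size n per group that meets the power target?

n = 67 per group

Set Φ(δ − 1.645) = 0.8; then δ − 1.645 = Φ⁻¹(0.8) = 0.842, giving δ = 2.486.
δ = d·√(n/2) ⇒ n = 2(δ/d)² = 2 × (2.486 / 0.43)² = 66.87.
Round up to the next whole unit.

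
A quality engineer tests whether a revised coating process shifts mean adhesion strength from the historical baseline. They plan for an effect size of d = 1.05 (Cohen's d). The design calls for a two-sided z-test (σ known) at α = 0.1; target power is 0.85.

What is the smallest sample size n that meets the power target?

For power 0.85 need Φ(δ − z_{0.05}) = 0.85, so δ = z_{0.05} + z_{0.15} = 1.645 + 1.036 = 2.681.
(For δ > 0 the lower-tail rejection region contributes negligibly to power, so the one-term inversion is standard.)
δ = d·√n ⇒ n = (δ/d)² = (2.681 / 1.05)² = 6.52.
Rounding up, n = 7.

n = 7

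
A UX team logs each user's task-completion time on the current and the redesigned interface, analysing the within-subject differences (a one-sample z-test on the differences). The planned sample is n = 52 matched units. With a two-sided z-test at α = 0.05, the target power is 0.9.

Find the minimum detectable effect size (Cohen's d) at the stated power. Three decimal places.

Required noncentrality: δ = z_{0.025} + z_{0.10} = 1.960 + 1.282 = 3.242.
(The second rejection-region term Φ(−δ − z_{α/2}) is negligible and dropped.)
δ = d·√n ⇒ d = δ/√n = 3.242/√52 = 0.4495.

d ≈ 0.450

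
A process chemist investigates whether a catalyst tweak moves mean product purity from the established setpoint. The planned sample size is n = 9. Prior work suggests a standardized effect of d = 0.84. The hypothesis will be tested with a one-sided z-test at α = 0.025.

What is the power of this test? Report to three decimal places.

Noncentrality parameter: δ = d·√n = 0.84 × √9 = 2.5200
One-sided α = 0.025 → critical value z_{0.025} = 1.960.
Power = P(Z > 1.960 − δ) = Φ(0.560) = 0.7123.

Power ≈ 0.712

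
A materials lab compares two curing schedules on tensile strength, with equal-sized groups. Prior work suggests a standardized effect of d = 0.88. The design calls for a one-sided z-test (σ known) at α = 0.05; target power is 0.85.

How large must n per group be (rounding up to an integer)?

n = 19 per group

Set Φ(δ − 1.645) = 0.85; then δ − 1.645 = Φ⁻¹(0.85) = 1.036, giving δ = 2.681.
δ = d·√(n/2) ⇒ n = 2(δ/d)² = 2 × (2.681 / 0.88)² = 18.57.
Rounding up, n = 19 per group.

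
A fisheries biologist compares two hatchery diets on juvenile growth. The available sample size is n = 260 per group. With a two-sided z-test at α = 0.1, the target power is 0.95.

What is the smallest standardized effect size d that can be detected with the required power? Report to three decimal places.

Required noncentrality: δ = z_{0.05} + z_{0.05} = 1.645 + 1.645 = 3.290.
(The second rejection-region term Φ(−δ − z_{α/2}) is negligible and dropped.)
δ = d·√(n/2) ⇒ d = δ/√(n/2) = 3.290/√(260/2) = 0.2885.

d ≈ 0.289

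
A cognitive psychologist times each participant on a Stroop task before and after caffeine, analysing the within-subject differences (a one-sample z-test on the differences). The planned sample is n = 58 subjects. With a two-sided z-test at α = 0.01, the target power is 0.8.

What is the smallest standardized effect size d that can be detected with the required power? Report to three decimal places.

Required noncentrality: δ = z_{0.005} + z_{0.20} = 2.576 + 0.842 = 3.417.
(Lower-tail contribution to power is negligible for δ > 0.)
δ = d·√n ⇒ d = δ/√n = 3.417/√58 = 0.4487.

d ≈ 0.449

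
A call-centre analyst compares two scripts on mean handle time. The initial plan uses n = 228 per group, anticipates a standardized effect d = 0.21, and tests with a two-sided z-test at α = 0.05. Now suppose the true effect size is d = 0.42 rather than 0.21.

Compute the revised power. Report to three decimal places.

Power ≈ 0.994

With d = 0.42: δ = d·√(n/2) = 0.42 × √(228/2) = 4.4844. Critical value z_{0.025} = 1.960.
Revised power = Φ(δ − 1.960) + Φ(−δ − 1.960) = Φ(2.524) + Φ(-6.444) = 0.9942 + 0.0000 = 0.9942.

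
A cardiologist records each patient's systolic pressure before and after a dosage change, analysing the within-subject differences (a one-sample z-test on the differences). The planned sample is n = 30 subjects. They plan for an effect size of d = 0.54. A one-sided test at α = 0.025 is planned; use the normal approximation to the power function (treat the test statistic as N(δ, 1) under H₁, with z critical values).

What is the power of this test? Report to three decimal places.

Noncentrality parameter: δ = d·√n = 0.54 × √30 = 2.9577
Critical value for a one-sided test at α = 0.025: z_α = 1.960.
Power = Φ(δ − 1.960) = Φ(0.998) = 0.8408.

Power ≈ 0.841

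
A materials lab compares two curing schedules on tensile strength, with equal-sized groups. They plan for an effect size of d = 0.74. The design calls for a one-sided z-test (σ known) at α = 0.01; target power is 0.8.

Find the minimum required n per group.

n = 37 per group

Set Φ(δ − 2.326) = 0.8; then δ − 2.326 = Φ⁻¹(0.8) = 0.842, giving δ = 3.168.
δ = d·√(n/2) ⇒ n = 2(δ/d)² = 2 × (3.168 / 0.74)² = 36.65.
Rounding up, n = 37 per group.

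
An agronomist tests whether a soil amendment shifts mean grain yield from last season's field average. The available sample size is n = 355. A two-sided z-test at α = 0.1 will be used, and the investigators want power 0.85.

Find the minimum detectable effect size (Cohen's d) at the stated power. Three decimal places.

Need Φ(δ − 1.645) = 0.85, so δ = 1.645 + 1.036 = 2.681.
(The second rejection-region term Φ(−δ − z_{α/2}) is negligible and dropped.)
δ = d·√n ⇒ d = δ/√n = 2.681/√355 = 0.1423.

d ≈ 0.142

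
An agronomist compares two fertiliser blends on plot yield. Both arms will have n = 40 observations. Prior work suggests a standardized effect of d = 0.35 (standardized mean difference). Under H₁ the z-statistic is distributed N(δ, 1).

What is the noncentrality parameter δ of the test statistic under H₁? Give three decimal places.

The noncentrality parameter scales effect size by the design's sample-size factor: δ = d·√(n/2) = 0.35 × √(40/2) = 1.5652

δ ≈ 1.565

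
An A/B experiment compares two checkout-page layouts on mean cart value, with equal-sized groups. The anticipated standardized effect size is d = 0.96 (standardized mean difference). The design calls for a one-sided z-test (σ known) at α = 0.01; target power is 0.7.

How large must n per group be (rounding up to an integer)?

n = 18 per group

For power 0.7 need Φ(δ − z_{0.01}) = 0.7, so δ = z_{0.01} + z_{0.30} = 2.326 + 0.524 = 2.851.
δ = d·√(n/2) ⇒ n = 2(δ/d)² = 2 × (2.851 / 0.96)² = 17.64.
Rounding up, n = 18 per group.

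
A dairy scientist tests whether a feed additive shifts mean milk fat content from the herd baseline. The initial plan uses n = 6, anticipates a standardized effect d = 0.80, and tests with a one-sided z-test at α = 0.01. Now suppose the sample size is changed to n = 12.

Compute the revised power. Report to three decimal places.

With n = 12: δ = d·√n = 0.80 × √12 = 2.7713. Critical value z_{0.01} = 2.326.
Revised power = Φ(δ − 2.326) = Φ(0.445) = 0.6718.

Power ≈ 0.672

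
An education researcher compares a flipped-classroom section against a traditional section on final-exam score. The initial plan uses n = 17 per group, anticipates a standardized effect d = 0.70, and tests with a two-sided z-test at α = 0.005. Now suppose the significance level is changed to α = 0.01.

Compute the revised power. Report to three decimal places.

Power ≈ 0.296

δ = d·√(n/2) = 0.70 × √(17/2) = 2.0408 (unchanged). New critical value: z_{0.005} = 2.576.
Revised power = Φ(δ − 2.576) + Φ(−δ − 2.576) = Φ(-0.535) + Φ(-4.617) = 0.2963 + 0.0000 = 0.2963.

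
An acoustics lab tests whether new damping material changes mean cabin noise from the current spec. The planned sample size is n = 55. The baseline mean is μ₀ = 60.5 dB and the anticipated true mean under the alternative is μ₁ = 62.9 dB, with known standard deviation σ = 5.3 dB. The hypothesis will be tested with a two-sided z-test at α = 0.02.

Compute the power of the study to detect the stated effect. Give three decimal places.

Power ≈ 0.849

Standardized effect: d = |μ₁ − μ₀| / σ = |62.9 − 60.5| / 5.3 = 0.4528
Noncentrality parameter: δ = d·√n = 0.4528 × √55 = 3.3583
Two-sided α = 0.02 → critical value z_{0.01} = 2.326.
Power = Φ(δ − 2.326) + Φ(−δ − 2.326) = Φ(1.032) + Φ(-5.685) = 0.8489 + 0.0000 = 0.8489.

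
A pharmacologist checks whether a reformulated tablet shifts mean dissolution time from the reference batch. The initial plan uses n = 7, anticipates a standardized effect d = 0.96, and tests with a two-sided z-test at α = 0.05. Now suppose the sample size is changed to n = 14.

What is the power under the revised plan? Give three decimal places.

With n = 14: δ = d·√n = 0.96 × √14 = 3.5920. Critical value z_{0.025} = 1.960.
Revised power = Φ(δ − 1.960) + Φ(−δ − 1.960) = Φ(1.632) + Φ(-5.552) = 0.9487 + 0.0000 = 0.9487.

Power ≈ 0.949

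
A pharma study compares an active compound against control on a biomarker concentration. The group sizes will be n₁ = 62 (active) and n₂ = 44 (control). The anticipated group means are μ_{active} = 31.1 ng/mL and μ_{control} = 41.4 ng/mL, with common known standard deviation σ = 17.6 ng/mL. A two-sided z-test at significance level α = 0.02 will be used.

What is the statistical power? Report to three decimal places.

Standardized effect: d = |μ_{active} − μ_{control}| / σ = |31.1 − 41.4| / 17.6 = 0.5852
Noncentrality parameter: δ = d / √(1/n₁ + 1/n₂) = 0.5852 / √(1/62 + 1/44) = 2.9689
Critical value for a two-sided test at α = 0.02: z_{α/2} = 2.326.
Power = Φ(δ − 2.326) + Φ(−δ − 2.326) = Φ(0.643) + Φ(-5.295) = 0.7397 + 0.0000 = 0.7397.

Power ≈ 0.740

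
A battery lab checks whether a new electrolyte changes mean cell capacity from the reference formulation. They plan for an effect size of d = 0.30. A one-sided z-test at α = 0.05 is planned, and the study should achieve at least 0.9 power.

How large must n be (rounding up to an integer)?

n = 96

For power 0.9 need Φ(δ − z_{0.05}) = 0.9, so δ = z_{0.05} + z_{0.10} = 1.645 + 1.282 = 2.926.
δ = d·√n ⇒ n = (δ/d)² = (2.926 / 0.30)² = 95.15.
Round up to the next whole unit.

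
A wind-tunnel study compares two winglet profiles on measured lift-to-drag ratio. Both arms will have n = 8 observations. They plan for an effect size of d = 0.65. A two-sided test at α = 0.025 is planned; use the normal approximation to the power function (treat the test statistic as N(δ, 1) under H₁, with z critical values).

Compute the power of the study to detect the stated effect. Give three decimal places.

Power ≈ 0.173

Noncentrality parameter: δ = d·√(n/2) = 0.65 × √(8/2) = 1.3000
Critical value for a two-sided test at α = 0.025: z_{α/2} = 2.241.
Power = Φ(δ − 2.241) + Φ(−δ − 2.241) = Φ(-0.941) + Φ(-3.541) = 0.1732 + 0.0002 = 0.1734.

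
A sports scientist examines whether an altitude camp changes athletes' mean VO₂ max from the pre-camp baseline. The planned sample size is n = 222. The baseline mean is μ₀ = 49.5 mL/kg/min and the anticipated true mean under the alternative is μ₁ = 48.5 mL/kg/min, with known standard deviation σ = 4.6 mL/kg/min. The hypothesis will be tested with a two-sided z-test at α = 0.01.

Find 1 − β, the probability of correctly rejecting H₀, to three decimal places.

Standardized effect: d = |μ₁ − μ₀| / σ = |48.5 − 49.5| / 4.6 = 0.2174
Noncentrality parameter: δ = d·√n = 0.2174 × √222 = 3.2391
Two-sided α = 0.01 → critical value z_{0.005} = 2.576.
Power = Φ(δ − 2.576) + Φ(−δ − 2.576) = Φ(0.663) + Φ(-5.815) = 0.7464 + 0.0000 = 0.7464.

Power ≈ 0.746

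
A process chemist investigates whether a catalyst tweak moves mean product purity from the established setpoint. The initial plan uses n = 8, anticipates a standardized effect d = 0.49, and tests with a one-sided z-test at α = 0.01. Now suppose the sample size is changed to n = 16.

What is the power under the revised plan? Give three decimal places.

With n = 16: δ = d·√n = 0.49 × √16 = 1.9600. Critical value z_{0.01} = 2.326.
Revised power = P(Z > 2.326 − δ) = Φ(-0.366) = 0.3571.

Power ≈ 0.357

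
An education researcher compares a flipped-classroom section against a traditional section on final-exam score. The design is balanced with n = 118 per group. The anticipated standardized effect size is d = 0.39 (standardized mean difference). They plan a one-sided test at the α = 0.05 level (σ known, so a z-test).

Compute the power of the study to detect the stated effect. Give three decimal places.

Power ≈ 0.912

Noncentrality parameter: λ = d·√(n/2) = 0.39 × √(118/2) = 2.9956
Critical value for a one-sided test at α = 0.05: z_α = 1.645.
Power = Φ(λ − 1.645) = Φ(1.351) = 0.9116.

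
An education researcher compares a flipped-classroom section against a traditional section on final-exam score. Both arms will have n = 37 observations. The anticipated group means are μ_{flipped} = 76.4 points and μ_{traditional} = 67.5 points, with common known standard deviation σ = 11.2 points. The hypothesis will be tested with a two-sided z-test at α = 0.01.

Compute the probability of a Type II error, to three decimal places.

Standardized effect: d = |μ_{flipped} − μ_{traditional}| / σ = |76.4 − 67.5| / 11.2 = 0.7946
Noncentrality parameter: δ = d·√(n/2) = 0.7946 × √(37/2) = 3.4179
Critical value for a two-sided test at α = 0.01: z_{α/2} = 2.576.
Power = Φ(δ − 2.576) + Φ(−δ − 2.576) = Φ(0.842) + Φ(-5.994) = 0.8001 + 0.0000 = 0.8001.
Type II error: β = 1 − power = 1 − 0.8001 = 0.1999.

β ≈ 0.200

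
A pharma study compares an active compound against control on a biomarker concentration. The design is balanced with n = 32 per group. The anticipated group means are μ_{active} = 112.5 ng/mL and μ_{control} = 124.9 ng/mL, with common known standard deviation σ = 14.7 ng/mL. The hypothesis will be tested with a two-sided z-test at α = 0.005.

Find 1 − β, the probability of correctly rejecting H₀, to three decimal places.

Standardized effect: d = |μ_{active} − μ_{control}| / σ = |112.5 − 124.9| / 14.7 = 0.8435
Noncentrality parameter: δ = d·√(n/2) = 0.8435 × √(32/2) = 3.3741
Critical value for a two-sided test at α = 0.005: z_{α/2} = 2.807.
Power = Φ(δ − 2.807) + Φ(−δ − 2.807) = Φ(0.567) + Φ(-6.181) = 0.7147 + 0.0000 = 0.7147.

Power ≈ 0.715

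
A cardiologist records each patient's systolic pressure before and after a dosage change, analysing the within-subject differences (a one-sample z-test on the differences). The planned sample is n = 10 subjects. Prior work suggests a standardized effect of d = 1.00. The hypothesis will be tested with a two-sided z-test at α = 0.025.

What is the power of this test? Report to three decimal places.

Noncentrality parameter: δ = d·√n = 1.00 × √10 = 3.1623
Two-sided α = 0.025 → critical value z_{0.0125} = 2.241.
Power = Φ(δ − 2.241) + Φ(−δ − 2.241) = Φ(0.921) + Φ(-5.404) = 0.8214 + 0.0000 = 0.8214.

Power ≈ 0.821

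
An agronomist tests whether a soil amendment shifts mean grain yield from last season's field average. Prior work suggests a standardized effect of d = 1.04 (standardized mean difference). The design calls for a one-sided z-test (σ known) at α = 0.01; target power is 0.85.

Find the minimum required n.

n = 11

For power 0.85 need Φ(δ − z_{0.01}) = 0.85, so δ = z_{0.01} + z_{0.15} = 2.326 + 1.036 = 3.363.
δ = d·√n ⇒ n = (δ/d)² = (3.363 / 1.04)² = 10.46.
Round up to the next whole unit.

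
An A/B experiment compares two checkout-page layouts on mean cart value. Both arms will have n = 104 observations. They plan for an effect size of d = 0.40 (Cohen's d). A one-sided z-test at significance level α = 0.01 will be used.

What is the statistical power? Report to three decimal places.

Noncentrality parameter: δ = d·√(n/2) = 0.40 × √(104/2) = 2.8844
Critical value for a one-sided test at α = 0.01: z_α = 2.326.
Power = Φ(δ − 2.326) = Φ(0.558) = 0.7116.

Power ≈ 0.712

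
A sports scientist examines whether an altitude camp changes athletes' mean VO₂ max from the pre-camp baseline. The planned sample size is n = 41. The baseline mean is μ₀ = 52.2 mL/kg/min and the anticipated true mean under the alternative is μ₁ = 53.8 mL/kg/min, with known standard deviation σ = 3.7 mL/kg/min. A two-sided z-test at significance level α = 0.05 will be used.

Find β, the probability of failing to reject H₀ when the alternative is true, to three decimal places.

β ≈ 0.209

Standardized effect: d = |μ₁ − μ₀| / σ = |53.8 − 52.2| / 3.7 = 0.4324
Noncentrality parameter: δ = d·√n = 0.4324 × √41 = 2.7689
Two-sided α = 0.05 → critical value z_{0.025} = 1.960.
Power = Φ(δ − 1.960) + Φ(−δ − 1.960) = Φ(0.809) + Φ(-4.729) = 0.7907 + 0.0000 = 0.7907.
Type II error: β = 1 − power = 1 − 0.7907 = 0.2093.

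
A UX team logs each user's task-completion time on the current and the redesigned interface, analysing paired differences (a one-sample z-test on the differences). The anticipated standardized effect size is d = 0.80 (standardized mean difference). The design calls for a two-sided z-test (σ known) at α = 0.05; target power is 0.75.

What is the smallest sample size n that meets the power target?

n = 11

For power 0.75 need Φ(δ − z_{0.025}) = 0.75, so δ = z_{0.025} + z_{0.25} = 1.960 + 0.674 = 2.634.
(Ignoring the negligible lower-tail rejection probability gives the usual closed-form inversion.)
δ = d·√n ⇒ n = (δ/d)² = (2.634 / 0.80)² = 10.84.
Round up to the next whole unit.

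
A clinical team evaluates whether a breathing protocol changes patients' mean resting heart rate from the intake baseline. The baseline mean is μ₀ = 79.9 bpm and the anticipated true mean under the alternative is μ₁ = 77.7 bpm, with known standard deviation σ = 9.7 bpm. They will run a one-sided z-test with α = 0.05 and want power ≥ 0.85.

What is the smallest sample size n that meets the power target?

n = 140

Standardized effect: d = |μ₁ − μ₀| / σ = |77.7 − 79.9| / 9.7 = 0.2268
For power 0.85 need Φ(δ − z_{0.05}) = 0.85, so δ = z_{0.05} + z_{0.15} = 1.645 + 1.036 = 2.681.
δ = d·√n ⇒ n = (δ/d)² = (2.681 / 0.2268)² = 139.76.
Rounding up, n = 140.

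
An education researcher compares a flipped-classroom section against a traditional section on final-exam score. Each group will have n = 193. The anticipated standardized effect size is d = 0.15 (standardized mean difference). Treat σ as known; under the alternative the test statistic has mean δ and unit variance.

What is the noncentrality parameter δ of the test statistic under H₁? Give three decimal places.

δ ≈ 1.474

δ = d·√(n/2) = 0.15 × √(193/2) = 1.4735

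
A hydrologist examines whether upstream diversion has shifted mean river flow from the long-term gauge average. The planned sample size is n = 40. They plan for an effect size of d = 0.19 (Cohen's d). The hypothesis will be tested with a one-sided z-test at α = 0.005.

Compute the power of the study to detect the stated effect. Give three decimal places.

Noncentrality parameter: δ = d·√n = 0.19 × √40 = 1.2017
One-sided α = 0.005 → critical value z_{0.005} = 2.576.
Power = Φ(δ − 2.576) = Φ(-1.374) = 0.0847.

Power ≈ 0.085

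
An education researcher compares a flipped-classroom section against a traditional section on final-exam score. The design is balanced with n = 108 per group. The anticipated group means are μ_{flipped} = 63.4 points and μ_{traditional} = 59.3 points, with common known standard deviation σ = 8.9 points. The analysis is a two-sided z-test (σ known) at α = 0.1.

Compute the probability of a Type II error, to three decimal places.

Standardized effect: d = |μ_{flipped} − μ_{traditional}| / σ = |63.4 − 59.3| / 8.9 = 0.4607
Noncentrality parameter: δ = d·√(n/2) = 0.4607 × √(108/2) = 3.3852
Two-sided α = 0.1 → critical value z_{0.05} = 1.645.
Power = Φ(δ − 1.645) + Φ(−δ − 1.645) = Φ(1.740) + Φ(-5.030) = 0.9591 + 0.0000 = 0.9591.
Type II error: β = 1 − power = 1 − 0.9591 = 0.0409.

β ≈ 0.041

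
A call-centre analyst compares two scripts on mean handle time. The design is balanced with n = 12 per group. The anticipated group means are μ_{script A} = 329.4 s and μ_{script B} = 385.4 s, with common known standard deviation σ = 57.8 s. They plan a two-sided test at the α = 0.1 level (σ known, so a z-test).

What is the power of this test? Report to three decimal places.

Standardized effect: d = |μ_{script A} − μ_{script B}| / σ = |329.4 − 385.4| / 57.8 = 0.9689
Noncentrality parameter: δ = d·√(n/2) = 0.9689 × √(12/2) = 2.3732
Critical value for a two-sided test at α = 0.1: z_{α/2} = 1.645.
Power = Φ(δ − 1.645) + Φ(−δ − 1.645) = Φ(0.728) + Φ(-4.018) = 0.7668 + 0.0000 = 0.7668.

Power ≈ 0.767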